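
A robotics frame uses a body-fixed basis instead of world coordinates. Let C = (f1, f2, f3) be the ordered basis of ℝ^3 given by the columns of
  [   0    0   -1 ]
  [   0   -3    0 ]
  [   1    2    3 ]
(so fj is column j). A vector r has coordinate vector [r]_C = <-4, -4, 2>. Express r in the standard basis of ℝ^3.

<-2, 12, -6>

r = M [r]_C, where M has columns f1, ..., f3.
Carrying out the matrix-vector product, r = <-2, 12, -6>.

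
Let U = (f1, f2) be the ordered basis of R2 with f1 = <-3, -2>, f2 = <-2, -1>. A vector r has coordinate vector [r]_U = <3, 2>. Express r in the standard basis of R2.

By definition r = 3f1 + 2f2.
Summing componentwise gives <-13, -8>.

<-13, -8>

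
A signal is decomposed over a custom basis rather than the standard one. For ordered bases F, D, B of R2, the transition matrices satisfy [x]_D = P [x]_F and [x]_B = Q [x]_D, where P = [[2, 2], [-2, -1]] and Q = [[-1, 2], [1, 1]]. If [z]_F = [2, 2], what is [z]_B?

[-20, 2]

First [z]_D = P [z]_F = [8, -6].
Then [z]_B = Q [z]_D = [-20, 2].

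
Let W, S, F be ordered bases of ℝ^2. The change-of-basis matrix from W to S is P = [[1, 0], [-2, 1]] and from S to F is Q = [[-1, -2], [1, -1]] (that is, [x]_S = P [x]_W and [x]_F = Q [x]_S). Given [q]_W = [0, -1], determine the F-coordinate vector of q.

[2, 1]

Apply P to get S-coordinates [0, -1], then Q to get F-coordinates.
The result is [q]_F = [2, 1].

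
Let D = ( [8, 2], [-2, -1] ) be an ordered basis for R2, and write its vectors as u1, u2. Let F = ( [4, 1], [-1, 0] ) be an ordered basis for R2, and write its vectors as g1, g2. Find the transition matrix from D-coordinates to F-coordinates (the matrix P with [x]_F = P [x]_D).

Column j of P is [uj]_F, since P maps D-coordinates to F-coordinates.
Expressing u1 in F: u1 = 2g1 + 0·g2, so column 1 of P is [2, 0].
Doing the same for each uj gives P = [[2, -1], [0, -2]].

[[2, -1], [0, -2]]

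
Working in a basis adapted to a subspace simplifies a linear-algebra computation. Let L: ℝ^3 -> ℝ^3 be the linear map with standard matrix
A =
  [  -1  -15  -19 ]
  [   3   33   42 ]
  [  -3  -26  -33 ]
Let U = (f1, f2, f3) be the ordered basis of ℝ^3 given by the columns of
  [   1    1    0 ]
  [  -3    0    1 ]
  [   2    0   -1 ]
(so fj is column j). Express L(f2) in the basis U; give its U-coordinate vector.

Column 2 of [L]_U is the U-coordinate vector of L(f2).
In standard coordinates L(f2) = A f2 = (-1, 3, -3).
Converting to U: (-1, 3, -3) = 0·f1 - f2 + 3f3, so the coordinate vector is (0, -1, 3).

(0, -1, 3)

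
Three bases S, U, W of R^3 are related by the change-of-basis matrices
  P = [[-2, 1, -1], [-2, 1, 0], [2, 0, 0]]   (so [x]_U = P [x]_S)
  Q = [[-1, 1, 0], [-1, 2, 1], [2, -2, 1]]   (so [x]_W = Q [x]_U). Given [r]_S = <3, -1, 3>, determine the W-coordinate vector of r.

<3, 2, 0>

First [r]_U = P [r]_S = <-10, -7, 6>.
Then [r]_W = Q [r]_U = <3, 2, 0>.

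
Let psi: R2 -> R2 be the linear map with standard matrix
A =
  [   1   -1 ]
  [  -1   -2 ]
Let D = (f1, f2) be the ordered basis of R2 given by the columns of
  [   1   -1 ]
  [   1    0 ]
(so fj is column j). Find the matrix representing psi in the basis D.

With P the matrix whose columns are f1, f2, [psi]_D = P^(-1) A P.
Column by column: psi(f1) = A f1 = <0, -3>; its D-coordinates <-3, -3> give column 1.
Continuing for each basis vector yields [psi]_D = [[-3, 1], [-3, 2]].

[[-3, 1], [-3, 2]]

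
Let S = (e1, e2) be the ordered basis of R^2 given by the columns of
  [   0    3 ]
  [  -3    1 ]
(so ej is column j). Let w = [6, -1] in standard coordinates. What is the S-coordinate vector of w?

Write w = c_1 e1 + c_2 e2 and solve for the c_i.
System: 0c_1 + 3c_2 = 6, -3c_1 + c_2 = -1; solving gives c_1 = 1, c_2 = 2.
Check: e1 + 2e2 = [6, -1].

[1, 2]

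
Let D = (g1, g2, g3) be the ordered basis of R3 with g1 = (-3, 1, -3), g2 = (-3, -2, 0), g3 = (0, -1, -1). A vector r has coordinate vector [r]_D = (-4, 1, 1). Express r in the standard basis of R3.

r = M [r]_D, where M has columns g1, ..., g3.
Carrying out the matrix-vector product, r = (9, -7, 11).

(9, -7, 11)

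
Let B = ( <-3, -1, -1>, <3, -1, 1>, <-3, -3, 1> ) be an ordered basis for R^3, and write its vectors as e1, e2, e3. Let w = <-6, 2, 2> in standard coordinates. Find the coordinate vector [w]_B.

<-4, -4, 2>

Write w = c_1 e1 + ... + c_3 e3 and solve for the c_i.
Row-reducing the augmented matrix [M | w] gives c = (-4, -4, 2).
Check: -4e1 - 4e2 + 2e3 = <-6, 2, 2>.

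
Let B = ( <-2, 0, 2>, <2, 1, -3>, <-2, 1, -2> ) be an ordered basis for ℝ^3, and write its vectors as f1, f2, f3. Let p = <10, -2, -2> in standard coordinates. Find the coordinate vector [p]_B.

[p]_B is the unique c with M c = p, where M has columns f1, ..., f3.
Solving this 3x3 system gives c = (-3, 0, -2).
Check: -3f1 + 0·f2 - 2f3 = <10, -2, -2>.

<-3, 0, -2>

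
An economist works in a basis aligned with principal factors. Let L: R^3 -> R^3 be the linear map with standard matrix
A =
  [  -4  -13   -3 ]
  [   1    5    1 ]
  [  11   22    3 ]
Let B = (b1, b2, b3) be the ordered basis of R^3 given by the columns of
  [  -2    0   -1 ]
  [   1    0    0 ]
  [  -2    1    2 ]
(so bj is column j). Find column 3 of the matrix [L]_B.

Column 3 of [L]_B is the B-coordinate vector of L(b3).
In standard coordinates L(b3) = A b3 = (-2, 1, -5).
Converting to B: (-2, 1, -5) = b1 - 3b2 + 0·b3, so the coordinate vector is (1, -3, 0).

(1, -3, 0)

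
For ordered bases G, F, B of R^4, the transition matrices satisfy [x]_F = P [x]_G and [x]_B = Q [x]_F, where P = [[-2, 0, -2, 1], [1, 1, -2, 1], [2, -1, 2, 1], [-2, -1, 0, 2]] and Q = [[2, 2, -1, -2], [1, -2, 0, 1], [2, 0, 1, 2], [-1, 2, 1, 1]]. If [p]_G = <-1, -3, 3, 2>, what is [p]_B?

<-47, 23, 23, 4>

Apply P to get F-coordinates <-2, -8, 9, 9>, then Q to get B-coordinates.
The result is [p]_B = <-47, 23, 23, 4>.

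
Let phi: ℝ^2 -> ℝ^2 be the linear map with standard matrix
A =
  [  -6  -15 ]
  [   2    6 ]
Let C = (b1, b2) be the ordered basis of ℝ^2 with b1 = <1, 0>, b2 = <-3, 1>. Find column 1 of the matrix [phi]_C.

<0, 2>

Compute phi(b1) = A b1 = <-6, 2> in standard coordinates.
Then write this in C-coordinates: solve for y in y_1 b1 + y_2 b2 = <-6, 2>.
This gives y = <0, 2>, which is column 1 of [phi]_C.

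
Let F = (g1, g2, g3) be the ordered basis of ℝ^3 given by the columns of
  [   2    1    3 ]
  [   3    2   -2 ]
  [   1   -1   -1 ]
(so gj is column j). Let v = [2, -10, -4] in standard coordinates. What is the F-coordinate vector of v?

[-2, 0, 2]

We seek scalars with c_1 g1 + ... + c_3 g3 = v; equivalently solve M c = v where the columns of M are g1, ..., g3.
Row-reducing the augmented matrix [M | v] gives c = (-2, 0, 2).
Check: -2g1 + 0·g2 + 2g3 = [2, -10, -4].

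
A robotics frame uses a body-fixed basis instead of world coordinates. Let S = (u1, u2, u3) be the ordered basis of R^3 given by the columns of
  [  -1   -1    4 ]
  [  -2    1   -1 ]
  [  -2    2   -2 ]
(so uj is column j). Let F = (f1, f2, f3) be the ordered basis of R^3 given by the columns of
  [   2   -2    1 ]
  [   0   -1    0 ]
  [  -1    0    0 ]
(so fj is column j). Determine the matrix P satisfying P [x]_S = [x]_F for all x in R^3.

[[2, -2, 2], [2, -1, 1], [-1, 1, 2]]

Let M have columns uj and N have columns fj. Then for every x, N [x]_F = x = M [x]_S, so P = N^(-1) M.
Since det N = -1, N^(-1) has integer entries; multiplying gives P = [[2, -2, 2], [2, -1, 1], [-1, 1, 2]].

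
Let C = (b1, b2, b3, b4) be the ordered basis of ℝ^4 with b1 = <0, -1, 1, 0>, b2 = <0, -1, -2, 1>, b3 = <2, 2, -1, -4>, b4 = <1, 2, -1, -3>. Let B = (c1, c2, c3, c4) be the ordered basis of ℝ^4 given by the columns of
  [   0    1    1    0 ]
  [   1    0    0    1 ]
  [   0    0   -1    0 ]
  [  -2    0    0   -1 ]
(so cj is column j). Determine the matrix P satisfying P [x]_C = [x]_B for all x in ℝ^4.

Let M have columns bj and N have columns cj. Then for every x, N [x]_B = x = M [x]_C, so P = N^(-1) M.
Since det N = 1, N^(-1) has integer entries; multiplying gives P = [[1, 0, 2, 1], [1, -2, 1, 0], [-1, 2, 1, 1], [-2, -1, 0, 1]].

[[1, 0, 2, 1], [1, -2, 1, 0], [-1, 2, 1, 1], [-2, -1, 0, 1]]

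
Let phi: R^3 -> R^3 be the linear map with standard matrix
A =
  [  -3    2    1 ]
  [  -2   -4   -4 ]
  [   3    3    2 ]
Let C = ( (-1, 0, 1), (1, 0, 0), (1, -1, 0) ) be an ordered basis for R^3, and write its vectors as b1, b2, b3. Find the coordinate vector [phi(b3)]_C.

(0, -3, -2)

Column 3 of [phi]_C is the C-coordinate vector of phi(b3).
In standard coordinates phi(b3) = A b3 = (-5, 2, 0).
Converting to C: (-5, 2, 0) = 0·b1 - 3b2 - 2b3, so the coordinate vector is (0, -3, -2).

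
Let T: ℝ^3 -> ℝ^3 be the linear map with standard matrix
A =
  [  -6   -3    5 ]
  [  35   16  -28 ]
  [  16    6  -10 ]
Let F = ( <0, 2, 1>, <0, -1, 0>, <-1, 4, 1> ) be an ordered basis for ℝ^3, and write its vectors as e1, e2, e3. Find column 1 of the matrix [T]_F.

Compute T(e1) = A e1 = <-1, 4, 2> in standard coordinates.
Then write this in F-coordinates: solve for y in y_1 e1 + ... + y_3 e3 = <-1, 4, 2>.
This gives y = <1, 2, 1>, which is column 1 of [T]_F.

<1, 2, 1>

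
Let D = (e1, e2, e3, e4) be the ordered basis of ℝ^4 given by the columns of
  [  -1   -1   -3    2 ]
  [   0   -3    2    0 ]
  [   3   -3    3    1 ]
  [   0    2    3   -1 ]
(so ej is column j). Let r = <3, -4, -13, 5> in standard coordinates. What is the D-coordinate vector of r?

<-4, 2, 1, 2>

[r]_D is the unique c with M c = r, where M has columns e1, ..., e4.
Solving this 4x4 system gives c = (-4, 2, 1, 2).
Check: -4e1 + 2e2 + e3 + 2e4 = <3, -4, -13, 5>.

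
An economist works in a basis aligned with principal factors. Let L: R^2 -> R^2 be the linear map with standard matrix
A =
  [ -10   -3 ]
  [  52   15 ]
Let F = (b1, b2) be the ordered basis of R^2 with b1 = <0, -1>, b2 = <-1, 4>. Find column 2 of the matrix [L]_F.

<0, 2>

Compute L(b2) = A b2 = <-2, 8> in standard coordinates.
Then write this in F-coordinates: solve for y in y_1 b1 + y_2 b2 = <-2, 8>.
This gives y = <0, 2>, which is column 2 of [L]_F.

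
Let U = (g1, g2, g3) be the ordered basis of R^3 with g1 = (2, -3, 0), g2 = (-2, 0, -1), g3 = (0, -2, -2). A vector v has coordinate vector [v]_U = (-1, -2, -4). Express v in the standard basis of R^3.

(2, 11, 10)

v = M [v]_U, where M has columns g1, ..., g3.
Carrying out the matrix-vector product, v = (2, 11, 10).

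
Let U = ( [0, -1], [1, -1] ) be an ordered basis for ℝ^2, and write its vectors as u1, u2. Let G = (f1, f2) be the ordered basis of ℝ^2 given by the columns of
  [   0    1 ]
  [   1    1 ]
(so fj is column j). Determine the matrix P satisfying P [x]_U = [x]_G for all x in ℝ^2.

[[-1, -2], [0, 1]]

Take x = uj: its U-coordinates are the j-th standard unit vector, so P e_j — column j of P — equals [uj]_G.
u1 = -f1 + 0·f2, giving column 1 = [-1, 0]; repeating for each j gives P = [[-1, -2], [0, 1]].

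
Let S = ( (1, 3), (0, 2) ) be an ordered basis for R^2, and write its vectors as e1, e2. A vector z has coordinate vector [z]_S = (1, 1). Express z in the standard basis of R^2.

By definition z = e1 + e2.
Summing componentwise gives (1, 5).

(1, 5)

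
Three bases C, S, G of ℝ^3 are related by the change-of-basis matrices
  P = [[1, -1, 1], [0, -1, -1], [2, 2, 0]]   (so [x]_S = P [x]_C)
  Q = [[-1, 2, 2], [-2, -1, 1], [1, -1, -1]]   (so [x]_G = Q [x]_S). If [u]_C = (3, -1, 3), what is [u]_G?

First [u]_S = P [u]_C = (7, -2, 4).
Then [u]_G = Q [u]_S = (-3, -8, 5).

(-3, -8, 5)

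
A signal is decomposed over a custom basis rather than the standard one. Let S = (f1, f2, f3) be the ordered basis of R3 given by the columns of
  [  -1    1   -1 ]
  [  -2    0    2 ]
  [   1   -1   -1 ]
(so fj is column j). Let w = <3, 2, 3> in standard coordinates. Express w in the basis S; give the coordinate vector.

[w]_S is the unique c with M c = w, where M has columns f1, ..., f3.
Row-reducing the augmented matrix [M | w] gives c = (-4, -4, -3).
Check: -4f1 - 4f2 - 3f3 = <3, 2, 3>.

<-4, -4, -3>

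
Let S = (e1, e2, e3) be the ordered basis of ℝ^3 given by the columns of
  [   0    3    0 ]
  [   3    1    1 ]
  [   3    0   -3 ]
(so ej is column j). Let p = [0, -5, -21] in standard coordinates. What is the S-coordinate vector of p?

[-3, 0, 4]

We seek scalars with c_1 e1 + ... + c_3 e3 = p; equivalently solve M c = p where the columns of M are e1, ..., e3.
Solving this 3x3 system gives c = (-3, 0, 4).
Check: -3e1 + 0·e2 + 4e3 = [0, -5, -21].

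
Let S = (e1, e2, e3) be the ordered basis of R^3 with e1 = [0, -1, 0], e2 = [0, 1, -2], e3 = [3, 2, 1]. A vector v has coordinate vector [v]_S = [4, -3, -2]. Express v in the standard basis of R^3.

v = M [v]_S, where M has columns e1, ..., e3.
Carrying out the matrix-vector product, v = [-6, -11, 4].

[-6, -11, 4]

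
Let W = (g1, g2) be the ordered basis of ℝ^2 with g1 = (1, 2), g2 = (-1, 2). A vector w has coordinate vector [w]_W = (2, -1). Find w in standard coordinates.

w = M [w]_W, where M has columns g1, g2.
Carrying out the matrix-vector product, w = (3, 2).

(3, 2)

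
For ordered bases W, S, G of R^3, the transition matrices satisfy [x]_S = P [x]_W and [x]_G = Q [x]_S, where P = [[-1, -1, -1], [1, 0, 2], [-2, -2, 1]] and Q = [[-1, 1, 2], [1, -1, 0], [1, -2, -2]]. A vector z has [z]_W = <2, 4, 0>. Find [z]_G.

<-16, -8, 14>

First [z]_S = P [z]_W = <-6, 2, -12>.
Then [z]_G = Q [z]_S = <-16, -8, 14>.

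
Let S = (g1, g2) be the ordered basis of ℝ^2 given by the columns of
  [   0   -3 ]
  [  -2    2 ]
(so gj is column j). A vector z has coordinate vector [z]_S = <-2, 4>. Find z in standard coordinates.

<-12, 12>

The coordinates say z = -2g1 + 4g2; adding the scaled basis vectors gives <-12, 12>.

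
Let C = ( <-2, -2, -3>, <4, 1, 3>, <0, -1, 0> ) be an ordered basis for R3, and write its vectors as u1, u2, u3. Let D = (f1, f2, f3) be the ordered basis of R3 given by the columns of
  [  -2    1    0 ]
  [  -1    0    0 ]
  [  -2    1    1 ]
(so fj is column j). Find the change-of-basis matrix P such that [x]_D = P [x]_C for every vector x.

Let M have columns uj and N have columns fj. Then for every x, N [x]_D = x = M [x]_C, so P = N^(-1) M.
Since det N = 1, N^(-1) has integer entries; multiplying gives P = [[2, -1, 1], [2, 2, 2], [-1, -1, 0]].

[[2, -1, 1], [2, 2, 2], [-1, -1, 0]]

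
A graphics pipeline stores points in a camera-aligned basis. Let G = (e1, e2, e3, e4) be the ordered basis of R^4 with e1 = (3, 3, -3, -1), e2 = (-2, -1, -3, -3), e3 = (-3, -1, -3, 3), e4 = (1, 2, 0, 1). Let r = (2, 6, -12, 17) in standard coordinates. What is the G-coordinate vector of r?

[r]_G is the unique c with M c = r, where M has columns e1, ..., e4.
Solving this 4x4 system gives c = (3, -3, 4, -1).
Check: 3e1 - 3e2 + 4e3 - e4 = (2, 6, -12, 17).

(3, -3, 4, -1)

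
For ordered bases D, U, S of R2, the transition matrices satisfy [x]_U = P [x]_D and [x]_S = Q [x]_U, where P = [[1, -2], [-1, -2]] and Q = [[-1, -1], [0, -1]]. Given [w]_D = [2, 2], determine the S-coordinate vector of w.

Composing the changes, [w]_S = Q P [w]_D.
Q P = [[0, 4], [1, 2]]; applying this to [2, 2] gives [8, 6].

[8, 6]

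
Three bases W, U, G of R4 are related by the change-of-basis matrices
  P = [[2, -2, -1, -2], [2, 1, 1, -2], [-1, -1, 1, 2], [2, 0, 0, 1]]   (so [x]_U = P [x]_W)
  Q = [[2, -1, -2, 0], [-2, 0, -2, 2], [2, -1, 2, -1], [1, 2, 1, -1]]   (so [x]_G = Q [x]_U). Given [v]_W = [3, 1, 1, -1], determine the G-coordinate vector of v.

First [v]_U = P [v]_W = [5, 10, -5, 5].
Then [v]_G = Q [v]_U = [10, 10, -15, 15].

[10, 10, -15, 15]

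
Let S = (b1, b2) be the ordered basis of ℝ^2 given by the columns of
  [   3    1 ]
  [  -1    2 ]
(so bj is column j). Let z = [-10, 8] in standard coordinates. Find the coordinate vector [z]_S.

We seek scalars with c_1 b1 + c_2 b2 = z; equivalently solve M c = z where the columns of M are b1, b2.
System: 3c_1 + c_2 = -10, -c_1 + 2c_2 = 8; solving gives c_1 = -4, c_2 = 2.
Check: -4b1 + 2b2 = [-10, 8].

[-4, 2]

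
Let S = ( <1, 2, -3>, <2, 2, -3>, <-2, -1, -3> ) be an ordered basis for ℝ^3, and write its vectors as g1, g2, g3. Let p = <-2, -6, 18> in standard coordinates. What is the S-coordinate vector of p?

Write p = c_1 g1 + ... + c_3 g3 and solve for the c_i.
Solving this 3x3 system gives c = (-2, -2, -2).
Check: -2g1 - 2g2 - 2g3 = <-2, -6, 18>.

<-2, -2, -2>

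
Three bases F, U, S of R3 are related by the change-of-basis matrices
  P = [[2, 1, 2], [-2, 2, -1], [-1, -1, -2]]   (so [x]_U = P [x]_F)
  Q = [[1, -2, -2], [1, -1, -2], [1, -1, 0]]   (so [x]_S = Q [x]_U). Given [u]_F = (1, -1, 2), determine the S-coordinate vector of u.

(25, 19, 11)

Apply P to get U-coordinates (5, -6, -4), then Q to get S-coordinates.
The result is [u]_S = (25, 19, 11).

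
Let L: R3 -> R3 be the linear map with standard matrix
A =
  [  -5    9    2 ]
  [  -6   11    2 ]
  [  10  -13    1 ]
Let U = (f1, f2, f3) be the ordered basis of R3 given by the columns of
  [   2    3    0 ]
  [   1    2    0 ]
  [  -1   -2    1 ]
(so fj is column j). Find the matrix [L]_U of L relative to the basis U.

[[3, -2, -2], [-3, 1, 2], [3, 2, 3]]

The j-th column of [L]_U is [L(fj)]_U.
L(f1) = A f1 = (-3, -3, 6) = 3f1 - 3f2 + 3f3, so column 1 is (3, -3, 3).
Repeating for f2, f3 and assembling the columns gives [[3, -2, -2], [-3, 1, 2], [3, 2, 3]].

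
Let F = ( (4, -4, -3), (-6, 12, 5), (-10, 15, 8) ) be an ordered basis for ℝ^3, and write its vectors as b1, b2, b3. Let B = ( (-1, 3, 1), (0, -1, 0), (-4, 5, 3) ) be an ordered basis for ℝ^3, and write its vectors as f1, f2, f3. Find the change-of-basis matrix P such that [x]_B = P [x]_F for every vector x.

[[0, 2, 2], [-1, -1, 1], [-1, 1, 2]]

Take x = bj: its F-coordinates are the j-th standard unit vector, so P e_j — column j of P — equals [bj]_B.
b1 = 0·f1 - f2 - f3, giving column 1 = (0, -1, -1); repeating for each j gives P = [[0, 2, 2], [-1, -1, 1], [-1, 1, 2]].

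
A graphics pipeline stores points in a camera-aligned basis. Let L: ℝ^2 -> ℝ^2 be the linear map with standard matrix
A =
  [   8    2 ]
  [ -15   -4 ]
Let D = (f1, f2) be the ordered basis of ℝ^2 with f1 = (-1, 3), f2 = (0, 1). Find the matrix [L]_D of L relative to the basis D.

Let P have columns f1, f2. Then [L]_D = P^(-1) A P.
Here det P = -1, so P^(-1) is integer; computing A P first and then P^(-1)(A P) gives [[2, -2], [-3, 2]].

[[2, -2], [-3, 2]]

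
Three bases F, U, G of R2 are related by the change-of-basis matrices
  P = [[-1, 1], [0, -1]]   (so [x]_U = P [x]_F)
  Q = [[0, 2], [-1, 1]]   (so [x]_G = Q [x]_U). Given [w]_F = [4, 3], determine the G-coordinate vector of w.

[-6, -2]

Apply P to get U-coordinates [-1, -3], then Q to get G-coordinates.
The result is [w]_G = [-6, -2].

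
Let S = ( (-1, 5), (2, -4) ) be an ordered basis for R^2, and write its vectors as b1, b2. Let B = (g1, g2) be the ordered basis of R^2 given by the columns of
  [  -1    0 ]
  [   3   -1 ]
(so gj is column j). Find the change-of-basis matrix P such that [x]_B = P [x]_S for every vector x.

Let M have columns bj and N have columns gj. Then for every x, N [x]_B = x = M [x]_S, so P = N^(-1) M.
Since det N = 1, N^(-1) has integer entries; multiplying gives P = [[1, -2], [-2, -2]].

[[1, -2], [-2, -2]]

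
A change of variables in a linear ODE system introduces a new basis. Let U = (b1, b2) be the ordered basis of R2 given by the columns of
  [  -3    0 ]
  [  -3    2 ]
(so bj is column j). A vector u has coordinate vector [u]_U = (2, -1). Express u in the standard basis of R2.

The coordinates say u = 2b1 - b2; adding the scaled basis vectors gives (-6, -8).

(-6, -8)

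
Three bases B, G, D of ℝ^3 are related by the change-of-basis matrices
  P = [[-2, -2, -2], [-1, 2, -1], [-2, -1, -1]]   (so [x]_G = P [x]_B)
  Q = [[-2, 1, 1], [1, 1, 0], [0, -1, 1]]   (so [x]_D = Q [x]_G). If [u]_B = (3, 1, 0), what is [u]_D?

(8, -9, -6)

Apply P to get G-coordinates (-8, -1, -7), then Q to get D-coordinates.
The result is [u]_D = (8, -9, -6).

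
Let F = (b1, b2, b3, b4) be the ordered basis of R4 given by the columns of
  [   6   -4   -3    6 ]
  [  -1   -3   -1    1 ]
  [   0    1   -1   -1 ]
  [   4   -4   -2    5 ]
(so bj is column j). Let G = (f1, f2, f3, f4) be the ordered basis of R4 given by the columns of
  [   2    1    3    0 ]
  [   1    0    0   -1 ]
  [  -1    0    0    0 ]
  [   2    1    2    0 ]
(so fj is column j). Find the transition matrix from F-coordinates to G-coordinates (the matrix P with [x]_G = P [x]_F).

[[0, -1, 1, 1], [0, -2, -2, 1], [2, 0, -1, 1], [1, 2, 2, 0]]

Take x = bj: its F-coordinates are the j-th standard unit vector, so P e_j — column j of P — equals [bj]_G.
b1 = 0·f1 + 0·f2 + 2f3 + f4, giving column 1 = (0, 0, 2, 1); repeating for each j gives P = [[0, -1, 1, 1], [0, -2, -2, 1], [2, 0, -1, 1], [1, 2, 2, 0]].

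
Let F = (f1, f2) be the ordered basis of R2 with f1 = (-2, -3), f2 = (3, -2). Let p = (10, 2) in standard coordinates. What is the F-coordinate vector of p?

(-2, 2)

Write p = c_1 f1 + c_2 f2 and solve for the c_i.
System: -2c_1 + 3c_2 = 10, -3c_1 - 2c_2 = 2; solving gives c_1 = -2, c_2 = 2.
Check: -2f1 + 2f2 = (10, 2).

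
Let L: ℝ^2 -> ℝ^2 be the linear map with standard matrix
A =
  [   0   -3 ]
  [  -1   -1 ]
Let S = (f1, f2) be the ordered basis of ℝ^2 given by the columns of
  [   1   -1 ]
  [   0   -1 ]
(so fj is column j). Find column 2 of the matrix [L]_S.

(1, -2)

Column 2 of [L]_S is the S-coordinate vector of L(f2).
In standard coordinates L(f2) = A f2 = (3, 2).
Converting to S: (3, 2) = f1 - 2f2, so the coordinate vector is (1, -2).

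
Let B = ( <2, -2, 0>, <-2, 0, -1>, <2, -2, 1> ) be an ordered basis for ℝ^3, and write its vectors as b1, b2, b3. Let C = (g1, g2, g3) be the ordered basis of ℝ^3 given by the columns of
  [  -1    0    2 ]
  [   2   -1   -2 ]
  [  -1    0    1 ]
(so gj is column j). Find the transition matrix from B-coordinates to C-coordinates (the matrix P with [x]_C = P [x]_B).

Let M have columns bj and N have columns gj. Then for every x, N [x]_C = x = M [x]_B, so P = N^(-1) M.
Since det N = -1, N^(-1) has integer entries; multiplying gives P = [[2, 0, 0], [2, 2, 0], [2, -1, 1]].

[[2, 0, 0], [2, 2, 0], [2, -1, 1]]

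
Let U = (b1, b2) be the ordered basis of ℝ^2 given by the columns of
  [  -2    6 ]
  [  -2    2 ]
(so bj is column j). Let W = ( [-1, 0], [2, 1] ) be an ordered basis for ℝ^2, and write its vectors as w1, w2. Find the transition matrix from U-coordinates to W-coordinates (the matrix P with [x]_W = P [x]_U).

[[-2, -2], [-2, 2]]

Column j of P is [bj]_W, since P maps U-coordinates to W-coordinates.
Expressing b1 in W: b1 = -2w1 - 2w2, so column 1 of P is [-2, -2].
Doing the same for each bj gives P = [[-2, -2], [-2, 2]].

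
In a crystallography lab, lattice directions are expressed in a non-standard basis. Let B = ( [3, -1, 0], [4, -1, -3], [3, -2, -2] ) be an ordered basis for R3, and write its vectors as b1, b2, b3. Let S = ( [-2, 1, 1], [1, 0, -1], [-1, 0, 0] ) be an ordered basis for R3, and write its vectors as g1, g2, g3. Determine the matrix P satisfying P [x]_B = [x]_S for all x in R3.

[[-1, -1, -2], [-1, 2, 0], [-2, 0, 1]]

Let M have columns bj and N have columns gj. Then for every x, N [x]_S = x = M [x]_B, so P = N^(-1) M.
Since det N = 1, N^(-1) has integer entries; multiplying gives P = [[-1, -1, -2], [-1, 2, 0], [-2, 0, 1]].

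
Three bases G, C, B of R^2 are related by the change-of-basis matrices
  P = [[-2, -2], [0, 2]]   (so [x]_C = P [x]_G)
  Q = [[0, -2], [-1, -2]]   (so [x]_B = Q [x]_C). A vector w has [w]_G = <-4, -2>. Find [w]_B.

<8, -4>

First [w]_C = P [w]_G = <12, -4>.
Then [w]_B = Q [w]_C = <8, -4>.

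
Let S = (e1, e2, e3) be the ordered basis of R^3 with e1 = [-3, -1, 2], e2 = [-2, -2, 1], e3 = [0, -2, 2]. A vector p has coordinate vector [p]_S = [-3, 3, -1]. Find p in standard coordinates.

[3, -1, -5]

p = M [p]_S, where M has columns e1, ..., e3.
Carrying out the matrix-vector product, p = [3, -1, -5].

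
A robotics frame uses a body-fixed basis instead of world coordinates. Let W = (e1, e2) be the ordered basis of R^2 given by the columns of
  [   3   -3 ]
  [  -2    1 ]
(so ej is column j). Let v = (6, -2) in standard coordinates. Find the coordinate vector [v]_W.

(0, -2)

[v]_W is the unique c with M c = v, where M has columns e1, e2.
System: 3c_1 - 3c_2 = 6, -2c_1 + c_2 = -2; solving gives c_1 = 0, c_2 = -2.
Check: 0·e1 - 2e2 = (6, -2).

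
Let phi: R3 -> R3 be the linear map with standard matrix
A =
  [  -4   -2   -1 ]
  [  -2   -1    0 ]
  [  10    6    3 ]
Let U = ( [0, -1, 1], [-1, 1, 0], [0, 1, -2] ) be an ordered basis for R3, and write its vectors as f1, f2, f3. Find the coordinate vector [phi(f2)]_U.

Column 2 of [phi]_U is the U-coordinate vector of phi(f2).
In standard coordinates phi(f2) = A f2 = [2, 1, -4].
Converting to U: [2, 1, -4] = -2f1 - 2f2 + f3, so the coordinate vector is [-2, -2, 1].

[-2, -2, 1]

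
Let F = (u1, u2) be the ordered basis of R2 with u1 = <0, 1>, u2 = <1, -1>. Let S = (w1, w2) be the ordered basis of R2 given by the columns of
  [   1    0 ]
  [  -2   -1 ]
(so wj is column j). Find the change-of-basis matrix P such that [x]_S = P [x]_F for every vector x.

[[0, 1], [-1, -1]]

Take x = uj: its F-coordinates are the j-th standard unit vector, so P e_j — column j of P — equals [uj]_S.
u1 = 0·w1 - w2, giving column 1 = <0, -1>; repeating for each j gives P = [[0, 1], [-1, -1]].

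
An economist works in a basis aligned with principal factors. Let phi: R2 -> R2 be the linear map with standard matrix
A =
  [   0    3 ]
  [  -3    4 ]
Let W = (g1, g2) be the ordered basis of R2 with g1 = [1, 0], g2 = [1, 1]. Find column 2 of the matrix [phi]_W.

Compute phi(g2) = A g2 = [3, 1] in standard coordinates.
Then write this in W-coordinates: solve for y in y_1 g1 + y_2 g2 = [3, 1].
This gives y = [2, 1], which is column 2 of [phi]_W.

[2, 1]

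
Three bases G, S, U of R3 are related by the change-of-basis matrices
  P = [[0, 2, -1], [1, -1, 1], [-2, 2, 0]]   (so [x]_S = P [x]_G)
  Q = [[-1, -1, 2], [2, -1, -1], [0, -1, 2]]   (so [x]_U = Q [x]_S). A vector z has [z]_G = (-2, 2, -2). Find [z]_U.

Composing the changes, [z]_U = Q P [z]_G.
Q P = [[-5, 3, 0], [1, 3, -3], [-5, 5, -1]]; applying this to (-2, 2, -2) gives (16, 10, 22).

(16, 10, 22)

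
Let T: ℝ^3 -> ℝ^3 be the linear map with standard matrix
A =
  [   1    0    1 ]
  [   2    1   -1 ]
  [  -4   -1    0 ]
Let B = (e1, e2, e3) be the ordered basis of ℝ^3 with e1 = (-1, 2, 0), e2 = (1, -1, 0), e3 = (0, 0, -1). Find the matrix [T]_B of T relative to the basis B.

The j-th column of [T]_B is [T(ej)]_B.
T(e1) = A e1 = (-1, 0, 2) = -e1 - 2e2 - 2e3, so column 1 is (-1, -2, -2).
Repeating for e2, e3 and assembling the columns gives [[-1, 2, 0], [-2, 3, -1], [-2, 3, 0]].

[[-1, 2, 0], [-2, 3, -1], [-2, 3, 0]]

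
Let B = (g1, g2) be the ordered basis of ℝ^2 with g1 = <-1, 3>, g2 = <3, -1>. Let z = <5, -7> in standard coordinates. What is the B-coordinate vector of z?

<-2, 1>

We seek scalars with c_1 g1 + c_2 g2 = z; equivalently solve M c = z where the columns of M are g1, g2.
System: -c_1 + 3c_2 = 5, 3c_1 - c_2 = -7; solving gives c_1 = -2, c_2 = 1.
Check: -2g1 + g2 = <5, -7>.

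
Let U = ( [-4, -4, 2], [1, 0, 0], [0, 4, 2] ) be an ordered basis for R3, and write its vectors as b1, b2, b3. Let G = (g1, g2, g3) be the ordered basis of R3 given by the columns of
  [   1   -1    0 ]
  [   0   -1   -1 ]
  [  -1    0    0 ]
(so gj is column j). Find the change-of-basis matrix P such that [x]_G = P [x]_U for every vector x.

[[-2, 0, -2], [2, -1, -2], [2, 1, -2]]

Take x = bj: its U-coordinates are the j-th standard unit vector, so P e_j — column j of P — equals [bj]_G.
b1 = -2g1 + 2g2 + 2g3, giving column 1 = [-2, 2, 2]; repeating for each j gives P = [[-2, 0, -2], [2, -1, -2], [2, 1, -2]].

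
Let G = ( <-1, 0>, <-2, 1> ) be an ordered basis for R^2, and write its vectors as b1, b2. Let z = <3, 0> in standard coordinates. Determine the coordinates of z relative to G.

<-3, 0>

Write z = c_1 b1 + c_2 b2 and solve for the c_i.
System: -c_1 - 2c_2 = 3, 0c_1 + c_2 = 0; solving gives c_1 = -3, c_2 = 0.
Check: -3b1 + 0·b2 = <3, 0>.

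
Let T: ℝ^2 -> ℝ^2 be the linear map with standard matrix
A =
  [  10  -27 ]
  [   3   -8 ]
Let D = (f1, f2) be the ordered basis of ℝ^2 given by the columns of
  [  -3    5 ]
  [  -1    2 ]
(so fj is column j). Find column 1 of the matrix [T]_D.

Compute T(f1) = A f1 = [-3, -1] in standard coordinates.
Then write this in D-coordinates: solve for y in y_1 f1 + y_2 f2 = [-3, -1].
This gives y = [1, 0], which is column 1 of [T]_D.

[1, 0]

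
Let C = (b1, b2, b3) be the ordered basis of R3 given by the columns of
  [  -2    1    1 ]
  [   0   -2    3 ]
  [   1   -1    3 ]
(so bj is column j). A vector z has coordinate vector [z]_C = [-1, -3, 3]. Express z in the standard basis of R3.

[2, 15, 11]

By definition z = -b1 - 3b2 + 3b3.
Summing componentwise gives [2, 15, 11].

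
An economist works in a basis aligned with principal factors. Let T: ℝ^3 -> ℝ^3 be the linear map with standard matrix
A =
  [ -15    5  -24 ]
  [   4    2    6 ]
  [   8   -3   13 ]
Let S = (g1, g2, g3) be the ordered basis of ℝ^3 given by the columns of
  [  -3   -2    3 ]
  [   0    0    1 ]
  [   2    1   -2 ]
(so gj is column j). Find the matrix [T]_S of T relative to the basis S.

Let P have columns g1, ..., g3. Then [T]_S = P^(-1) A P.
Here det P = -1, so P^(-1) is integer; computing A P first and then P^(-1)(A P) gives [[1, -2, 0], [0, -3, -1], [0, -2, 2]].

[[1, -2, 0], [0, -3, -1], [0, -2, 2]]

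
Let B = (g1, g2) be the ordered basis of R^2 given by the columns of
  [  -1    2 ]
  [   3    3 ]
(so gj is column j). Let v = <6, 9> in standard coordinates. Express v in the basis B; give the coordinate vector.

Write v = c_1 g1 + c_2 g2 and solve for the c_i.
System: -c_1 + 2c_2 = 6, 3c_1 + 3c_2 = 9; solving gives c_1 = 0, c_2 = 3.
Check: 0·g1 + 3g2 = <6, 9>.

<0, 3>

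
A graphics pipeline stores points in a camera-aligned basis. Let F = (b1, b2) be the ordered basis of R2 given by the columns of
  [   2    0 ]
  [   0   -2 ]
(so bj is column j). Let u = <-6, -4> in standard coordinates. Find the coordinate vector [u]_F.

[u]_F is the unique c with M c = u, where M has columns b1, b2.
System: 2c_1 + 0c_2 = -6, 0c_1 - 2c_2 = -4; solving gives c_1 = -3, c_2 = 2.
Check: -3b1 + 2b2 = <-6, -4>.

<-3, 2>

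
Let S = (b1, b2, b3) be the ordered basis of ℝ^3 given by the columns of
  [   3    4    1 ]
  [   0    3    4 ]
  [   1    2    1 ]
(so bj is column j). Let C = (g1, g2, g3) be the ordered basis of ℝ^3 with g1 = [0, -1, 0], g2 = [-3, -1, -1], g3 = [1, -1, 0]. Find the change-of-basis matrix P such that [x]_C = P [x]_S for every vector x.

[[1, 1, -1], [-1, -2, -1], [0, -2, -2]]

Column j of P is [bj]_C, since P maps S-coordinates to C-coordinates.
Expressing b1 in C: b1 = g1 - g2 + 0·g3, so column 1 of P is [1, -1, 0].
Doing the same for each bj gives P = [[1, 1, -1], [-1, -2, -1], [0, -2, -2]].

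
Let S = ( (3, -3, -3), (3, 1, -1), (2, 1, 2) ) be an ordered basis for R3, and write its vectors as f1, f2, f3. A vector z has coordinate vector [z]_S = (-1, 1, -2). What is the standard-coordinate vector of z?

The coordinates say z = -f1 + f2 - 2f3; adding the scaled basis vectors gives (-4, 2, -2).

(-4, 2, -2)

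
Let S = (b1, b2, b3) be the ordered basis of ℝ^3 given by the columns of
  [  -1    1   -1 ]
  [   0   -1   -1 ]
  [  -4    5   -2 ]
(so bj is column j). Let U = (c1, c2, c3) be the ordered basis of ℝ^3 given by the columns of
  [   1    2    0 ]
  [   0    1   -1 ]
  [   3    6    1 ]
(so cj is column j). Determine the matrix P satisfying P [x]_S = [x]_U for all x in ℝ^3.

Take x = bj: its S-coordinates are the j-th standard unit vector, so P e_j — column j of P — equals [bj]_U.
b1 = c1 - c2 - c3, giving column 1 = (1, -1, -1); repeating for each j gives P = [[1, -1, -1], [-1, 1, 0], [-1, 2, 1]].

[[1, -1, -1], [-1, 1, 0], [-1, 2, 1]]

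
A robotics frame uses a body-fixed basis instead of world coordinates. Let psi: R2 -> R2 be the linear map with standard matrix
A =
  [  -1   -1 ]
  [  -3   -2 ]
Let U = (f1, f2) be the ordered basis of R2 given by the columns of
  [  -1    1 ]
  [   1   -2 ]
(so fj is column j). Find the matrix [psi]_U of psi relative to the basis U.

With P the matrix whose columns are f1, f2, [psi]_U = P^(-1) A P.
Column by column: psi(f1) = A f1 = [0, 1]; its U-coordinates [-1, -1] give column 1.
Continuing for each basis vector yields [psi]_U = [[-1, -3], [-1, -2]].

[[-1, -3], [-1, -2]]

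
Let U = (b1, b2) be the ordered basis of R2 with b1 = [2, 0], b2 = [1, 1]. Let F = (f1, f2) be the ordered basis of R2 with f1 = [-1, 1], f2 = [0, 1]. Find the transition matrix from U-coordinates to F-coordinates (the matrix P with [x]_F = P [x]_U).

[[-2, -1], [2, 2]]

Column j of P is [bj]_F, since P maps U-coordinates to F-coordinates.
Expressing b1 in F: b1 = -2f1 + 2f2, so column 1 of P is [-2, 2].
Doing the same for each bj gives P = [[-2, -1], [2, 2]].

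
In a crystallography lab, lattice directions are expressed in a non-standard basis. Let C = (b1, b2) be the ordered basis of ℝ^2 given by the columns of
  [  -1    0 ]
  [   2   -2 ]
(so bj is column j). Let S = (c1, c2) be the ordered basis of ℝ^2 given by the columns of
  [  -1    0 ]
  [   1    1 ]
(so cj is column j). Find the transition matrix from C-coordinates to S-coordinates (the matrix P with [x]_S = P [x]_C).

[[1, 0], [1, -2]]

Column j of P is [bj]_S, since P maps C-coordinates to S-coordinates.
Expressing b1 in S: b1 = c1 + c2, so column 1 of P is <1, 1>.
Doing the same for each bj gives P = [[1, 0], [1, -2]].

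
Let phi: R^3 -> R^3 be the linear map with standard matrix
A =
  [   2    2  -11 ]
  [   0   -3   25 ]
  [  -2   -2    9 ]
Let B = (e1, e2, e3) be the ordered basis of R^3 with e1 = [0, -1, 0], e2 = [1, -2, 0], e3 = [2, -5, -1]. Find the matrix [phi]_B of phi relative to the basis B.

[[3, 0, -3], [2, 2, -1], [-2, -2, 3]]

Let P have columns e1, ..., e3. Then [phi]_B = P^(-1) A P.
Here det P = -1, so P^(-1) is integer; computing A P first and then P^(-1)(A P) gives [[3, 0, -3], [2, 2, -1], [-2, -2, 3]].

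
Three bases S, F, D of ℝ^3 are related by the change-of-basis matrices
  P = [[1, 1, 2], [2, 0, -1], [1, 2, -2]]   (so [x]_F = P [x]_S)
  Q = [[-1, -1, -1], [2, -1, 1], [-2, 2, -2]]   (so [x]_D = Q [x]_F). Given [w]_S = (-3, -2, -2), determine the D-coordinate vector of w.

(16, -17, 16)

Composing the changes, [w]_D = Q P [w]_S.
Q P = [[-4, -3, 1], [1, 4, 3], [0, -6, -2]]; applying this to (-3, -2, -2) gives (16, -17, 16).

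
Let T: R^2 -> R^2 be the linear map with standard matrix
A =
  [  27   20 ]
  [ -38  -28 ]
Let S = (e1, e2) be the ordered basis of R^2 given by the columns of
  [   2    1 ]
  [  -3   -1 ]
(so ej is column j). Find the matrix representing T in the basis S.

[[-2, 3], [-2, 1]]

With P the matrix whose columns are e1, e2, [T]_S = P^(-1) A P.
Column by column: T(e1) = A e1 = [-6, 8]; its S-coordinates [-2, -2] give column 1.
Continuing for each basis vector yields [T]_S = [[-2, 3], [-2, 1]].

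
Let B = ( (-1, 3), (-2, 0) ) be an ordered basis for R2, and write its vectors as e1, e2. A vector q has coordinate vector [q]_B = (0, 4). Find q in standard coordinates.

(-8, 0)

q = M [q]_B, where M has columns e1, e2.
Carrying out the matrix-vector product, q = (-8, 0).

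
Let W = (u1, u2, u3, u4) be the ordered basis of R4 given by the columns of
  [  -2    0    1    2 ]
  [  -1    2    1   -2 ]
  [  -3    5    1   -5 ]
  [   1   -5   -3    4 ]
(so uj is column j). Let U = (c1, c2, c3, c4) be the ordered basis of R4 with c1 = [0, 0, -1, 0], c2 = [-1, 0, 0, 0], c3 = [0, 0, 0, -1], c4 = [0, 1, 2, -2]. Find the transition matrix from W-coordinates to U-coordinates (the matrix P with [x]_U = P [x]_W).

[[1, -1, 1, 1], [2, 0, -1, -2], [1, 1, 1, 0], [-1, 2, 1, -2]]

Column j of P is [uj]_U, since P maps W-coordinates to U-coordinates.
Expressing u1 in U: u1 = c1 + 2c2 + c3 - c4, so column 1 of P is [1, 2, 1, -1].
Doing the same for each uj gives P = [[1, -1, 1, 1], [2, 0, -1, -2], [1, 1, 1, 0], [-1, 2, 1, -2]].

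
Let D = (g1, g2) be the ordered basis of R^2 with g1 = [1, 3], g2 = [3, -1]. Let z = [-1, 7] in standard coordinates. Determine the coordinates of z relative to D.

We seek scalars with c_1 g1 + c_2 g2 = z; equivalently solve M c = z where the columns of M are g1, g2.
System: c_1 + 3c_2 = -1, 3c_1 - c_2 = 7; solving gives c_1 = 2, c_2 = -1.
Check: 2g1 - g2 = [-1, 7].

[2, -1]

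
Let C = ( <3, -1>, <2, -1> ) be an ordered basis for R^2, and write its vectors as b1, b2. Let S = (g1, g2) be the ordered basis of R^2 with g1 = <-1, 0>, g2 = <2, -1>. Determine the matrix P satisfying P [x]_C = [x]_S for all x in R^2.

[[-1, 0], [1, 1]]

Take x = bj: its C-coordinates are the j-th standard unit vector, so P e_j — column j of P — equals [bj]_S.
b1 = -g1 + g2, giving column 1 = <-1, 1>; repeating for each j gives P = [[-1, 0], [1, 1]].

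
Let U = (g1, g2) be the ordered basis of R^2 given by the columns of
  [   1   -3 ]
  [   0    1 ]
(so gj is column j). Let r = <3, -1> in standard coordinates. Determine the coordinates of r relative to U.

We seek scalars with c_1 g1 + c_2 g2 = r; equivalently solve M c = r where the columns of M are g1, g2.
System: c_1 - 3c_2 = 3, 0c_1 + c_2 = -1; solving gives c_1 = 0, c_2 = -1.
Check: 0·g1 - g2 = <3, -1>.

<0, -1>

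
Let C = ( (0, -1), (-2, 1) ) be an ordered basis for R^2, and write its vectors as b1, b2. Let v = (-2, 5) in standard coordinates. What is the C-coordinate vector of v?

[v]_C is the unique c with M c = v, where M has columns b1, b2.
System: 0c_1 - 2c_2 = -2, -c_1 + c_2 = 5; solving gives c_1 = -4, c_2 = 1.
Check: -4b1 + b2 = (-2, 5).

(-4, 1)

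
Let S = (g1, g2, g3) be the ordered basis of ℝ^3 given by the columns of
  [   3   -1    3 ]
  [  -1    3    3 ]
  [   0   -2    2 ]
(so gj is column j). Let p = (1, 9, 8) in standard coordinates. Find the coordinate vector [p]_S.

(-3, -1, 3)

Write p = c_1 g1 + ... + c_3 g3 and solve for the c_i.
Solving this 3x3 system gives c = (-3, -1, 3).
Check: -3g1 - g2 + 3g3 = (1, 9, 8).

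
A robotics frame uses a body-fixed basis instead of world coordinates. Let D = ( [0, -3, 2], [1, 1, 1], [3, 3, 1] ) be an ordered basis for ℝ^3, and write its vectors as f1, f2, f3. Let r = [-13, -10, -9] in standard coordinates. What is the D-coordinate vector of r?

Write r = c_1 f1 + ... + c_3 f3 and solve for the c_i.
Row-reducing the augmented matrix [M | r] gives c = (-1, -4, -3).
Check: -f1 - 4f2 - 3f3 = [-13, -10, -9].

[-1, -4, -3]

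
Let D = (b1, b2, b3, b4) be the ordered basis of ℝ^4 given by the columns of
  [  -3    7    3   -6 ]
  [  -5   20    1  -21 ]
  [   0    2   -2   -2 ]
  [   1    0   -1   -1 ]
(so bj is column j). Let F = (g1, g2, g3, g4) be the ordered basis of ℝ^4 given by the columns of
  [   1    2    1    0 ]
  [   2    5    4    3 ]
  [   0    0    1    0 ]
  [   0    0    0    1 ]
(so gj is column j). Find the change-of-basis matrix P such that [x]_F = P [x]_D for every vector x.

[[1, 1, 1, 0], [-2, 2, 2, -2], [0, 2, -2, -2], [1, 0, -1, -1]]

Take x = bj: its D-coordinates are the j-th standard unit vector, so P e_j — column j of P — equals [bj]_F.
b1 = g1 - 2g2 + 0·g3 + g4, giving column 1 = [1, -2, 0, 1]; repeating for each j gives P = [[1, 1, 1, 0], [-2, 2, 2, -2], [0, 2, -2, -2], [1, 0, -1, -1]].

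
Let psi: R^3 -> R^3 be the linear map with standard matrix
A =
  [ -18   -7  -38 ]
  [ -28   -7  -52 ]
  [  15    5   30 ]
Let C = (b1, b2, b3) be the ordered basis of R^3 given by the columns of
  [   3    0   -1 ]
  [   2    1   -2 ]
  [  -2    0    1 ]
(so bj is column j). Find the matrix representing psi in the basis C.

With P the matrix whose columns are b1, ..., b3, [psi]_C = P^(-1) A P.
Column by column: psi(b1) = A b1 = (8, 6, -5); its C-coordinates (3, 2, 1) give column 1.
Continuing for each basis vector yields [psi]_C = [[3, -2, -1], [2, -1, -2], [1, 1, 3]].

[[3, -2, -1], [2, -1, -2], [1, 1, 3]]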